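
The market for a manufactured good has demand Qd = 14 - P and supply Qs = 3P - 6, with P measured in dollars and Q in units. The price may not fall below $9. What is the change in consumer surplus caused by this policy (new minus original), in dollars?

-28

Setting quantity demanded equal to quantity supplied, 14 - P = 3P - 6, gives P* = 5 and Q* = 9.
Because the floor (9) lies above the market-clearing price, it is binding.
At P = 9: Qd = 14 - 9 = 5 and Qs = 3·9 - 6 = 21.
Consumer surplus without the control is ½ · (14 - 5) · 9 = 40.5.
With the floor, consumers buy 5 units at 9, so CS = ½ · (14 - 9) · 5 = 12.5.
Change in consumer surplus = 12.5 - 40.5 = -28.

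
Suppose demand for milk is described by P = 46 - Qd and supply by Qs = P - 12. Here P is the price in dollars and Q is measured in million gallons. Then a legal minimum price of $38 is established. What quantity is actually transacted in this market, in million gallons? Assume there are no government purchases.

Rearranging demand gives Qd = 46 - P. Without the control the market clears where 46 - P = P - 12, i.e. P* = 29 and Q* = 17.
Because the floor (38) lies above the market-clearing price, it is binding.
At P = 38: Qd = 46 - 38 = 8 and Qs = 38 - 12 = 26.
The quantity actually transacted is the short side, demand: 8.

8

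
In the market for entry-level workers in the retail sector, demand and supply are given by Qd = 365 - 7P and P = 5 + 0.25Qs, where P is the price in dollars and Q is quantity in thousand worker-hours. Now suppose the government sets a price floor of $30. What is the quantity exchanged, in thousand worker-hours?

Rearranging supply gives Qs = 4P - 20. Without the control the market clears where 365 - 7P = 4P - 20, i.e. P* = 35 and Q* = 120.
The floor of 30 is below the equilibrium price 35, so it is not binding; the market clears at P* = 35, Q* = 120.

120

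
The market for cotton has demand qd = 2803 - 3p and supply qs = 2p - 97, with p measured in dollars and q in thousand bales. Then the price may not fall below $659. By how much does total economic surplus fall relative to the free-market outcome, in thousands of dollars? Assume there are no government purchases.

Setting quantity demanded equal to quantity supplied, 2803 - 3p = 2p - 97, gives p* = 580 and q* = 1063.
Since 659 > 580, the floor is binding.
At p = 659: qd = 2803 - 3·659 = 826 and qs = 2·659 - 97 = 1221.
Quantity traded falls to 826. At q = 826 the demand price is (2803 - 826)/3 = 659 and the supply price is (97 + 826)/2 = 461.5.
Deadweight loss = ½ · (659 - 461.5) · (1063 - 826) = ½ · 197.5 · 237 = 23403.75.

23403.75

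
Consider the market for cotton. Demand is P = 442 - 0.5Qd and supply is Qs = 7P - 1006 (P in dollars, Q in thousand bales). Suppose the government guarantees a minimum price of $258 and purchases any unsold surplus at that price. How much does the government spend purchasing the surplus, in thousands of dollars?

Rearranging demand gives Qd = 884 - 2P. In a free market, 884 - 2P = 7P - 1006 gives the equilibrium P* = 210, Q* = 464.
Since 258 > 210, the floor is binding.
At P = 258: Qd = 884 - 2·258 = 368 and Qs = 7·258 - 1006 = 800.
Surplus = Qs - Qd = 432.
Government expenditure = surplus × support price = 432 × 258 = 111456.

111456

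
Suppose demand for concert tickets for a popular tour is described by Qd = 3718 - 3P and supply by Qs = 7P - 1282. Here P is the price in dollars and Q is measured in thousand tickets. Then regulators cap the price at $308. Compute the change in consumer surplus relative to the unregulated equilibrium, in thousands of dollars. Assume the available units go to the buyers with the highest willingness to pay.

-133248

Setting quantity demanded equal to quantity supplied, 3718 - 3P = 7P - 1282, gives P* = 500 and Q* = 2218.
Since 308 < 500, the ceiling is binding.
At P = 308: Qd = 3718 - 3·308 = 2794 and Qs = 7·308 - 1282 = 874.
Consumer surplus without the control is ½ · (3718/3 - 500) · 2218 = 2459762/3.
With the ceiling, 874 units are sold at 308 (assume they go to the highest-value buyers). The demand price at Q = 874 is 948, so CS = ½ · [(3718/3 - 308) + (948 - 308)] · 874 = 2060018/3.
Change in consumer surplus = 2060018/3 - 2459762/3 = -133248.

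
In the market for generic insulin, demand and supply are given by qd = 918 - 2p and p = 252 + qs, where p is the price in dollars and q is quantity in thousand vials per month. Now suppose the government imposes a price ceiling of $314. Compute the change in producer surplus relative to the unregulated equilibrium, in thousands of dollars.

-7600

Rearranging supply gives qs = p - 252. In a free market, 918 - 2p = p - 252 gives the equilibrium p* = 390, q* = 138.
Since 314 < 390, the ceiling is binding.
At p = 314: qd = 918 - 2·314 = 290 and qs = 314 - 252 = 62.
Producer surplus without the control is ½ · (390 - 252) · 138 = 9522.
With the ceiling, producers sell 62 units at 314, so PS = ½ · (314 - 252) · 62 = 1922.
Change in producer surplus = 1922 - 9522 = -7600.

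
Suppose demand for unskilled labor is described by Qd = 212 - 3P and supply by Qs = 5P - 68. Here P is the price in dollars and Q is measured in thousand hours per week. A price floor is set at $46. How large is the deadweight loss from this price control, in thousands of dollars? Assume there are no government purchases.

Without the control the market clears where 212 - 3P = 5P - 68, i.e. P* = 35 and Q* = 107.
Because the floor (46) lies above the market-clearing price, it is binding.
At P = 46: Qd = 212 - 3·46 = 74 and Qs = 5·46 - 68 = 162.
Quantity traded falls to 74. At Q = 74 the demand price is (212 - 74)/3 = 46 and the supply price is (68 + 74)/5 = 28.4.
Deadweight loss = ½ · (46 - 28.4) · (107 - 74) = ½ · 17.6 · 33 = 290.4.

290.4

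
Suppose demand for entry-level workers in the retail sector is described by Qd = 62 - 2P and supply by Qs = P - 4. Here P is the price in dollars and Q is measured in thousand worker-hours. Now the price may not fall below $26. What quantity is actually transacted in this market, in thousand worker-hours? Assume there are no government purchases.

Setting quantity demanded equal to quantity supplied, 62 - 2P = P - 4, gives P* = 22 and Q* = 18.
Since 26 > 22, the floor is binding.
At P = 26: Qd = 62 - 2·26 = 10 and Qs = 26 - 4 = 22.
The quantity actually transacted is the short side, demand: 10.

10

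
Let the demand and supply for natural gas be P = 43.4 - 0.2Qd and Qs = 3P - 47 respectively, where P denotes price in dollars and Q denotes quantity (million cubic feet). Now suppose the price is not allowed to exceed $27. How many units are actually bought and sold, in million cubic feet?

Rearranging demand gives Qd = 217 - 5P. In a free market, 217 - 5P = 3P - 47 gives the equilibrium P* = 33, Q* = 52.
Because the ceiling (27) lies below the market-clearing price, it is binding.
At P = 27: Qd = 217 - 5·27 = 82 and Qs = 3·27 - 47 = 34.
The quantity actually transacted is the short side, supply: 34.

34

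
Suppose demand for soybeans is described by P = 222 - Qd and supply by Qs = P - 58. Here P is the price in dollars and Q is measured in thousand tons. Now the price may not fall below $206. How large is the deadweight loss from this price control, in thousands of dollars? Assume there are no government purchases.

Rearranging demand gives Qd = 222 - P. In a free market, 222 - P = P - 58 gives the equilibrium P* = 140, Q* = 82.
The floor of 206 is above the equilibrium price 140, so it binds.
At P = 206: Qd = 222 - 206 = 16 and Qs = 206 - 58 = 148.
Quantity traded falls to 16. At Q = 16 the demand price is 222 - 16 = 206 and the supply price is 58 + 16 = 74.
Deadweight loss = ½ · (206 - 74) · (82 - 16) = ½ · 132 · 66 = 4356.

4356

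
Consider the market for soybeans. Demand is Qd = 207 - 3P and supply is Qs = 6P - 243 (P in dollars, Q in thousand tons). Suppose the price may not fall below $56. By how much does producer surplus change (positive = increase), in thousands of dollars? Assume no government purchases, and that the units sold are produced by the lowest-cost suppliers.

207

In a free market, 207 - 3P = 6P - 243 gives the equilibrium P* = 50, Q* = 57.
The floor of 56 is above the equilibrium price 50, so it binds.
At P = 56: Qd = 207 - 3·56 = 39 and Qs = 6·56 - 243 = 93.
Producer surplus without the control is ½ · (50 - 40.5) · 57 = 270.75.
With the floor, 39 units are sold at 56. The supply price at Q = 39 is 47, so PS = ½ · [(56 - 40.5) + (56 - 47)] · 39 = 477.75.
Change in producer surplus = 477.75 - 270.75 = 207.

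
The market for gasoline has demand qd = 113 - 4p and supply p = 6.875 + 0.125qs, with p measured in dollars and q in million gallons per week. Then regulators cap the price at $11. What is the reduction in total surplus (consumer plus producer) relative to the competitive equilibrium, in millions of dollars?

108

Rearranging supply gives qs = 8p - 55. Equilibrium: 113 - 4p = 8p - 55, so 168 = 12p and p* = 14, q* = 57.
The ceiling of 11 is below the equilibrium price 14, so it binds.
At p = 11: qd = 113 - 4·11 = 69 and qs = 8·11 - 55 = 33.
Quantity traded falls to 33. At q = 33 the demand price is (113 - 33)/4 = 20 and the supply price is (55 + 33)/8 = 11.
Deadweight loss = ½ · (20 - 11) · (57 - 33) = ½ · 9 · 24 = 108.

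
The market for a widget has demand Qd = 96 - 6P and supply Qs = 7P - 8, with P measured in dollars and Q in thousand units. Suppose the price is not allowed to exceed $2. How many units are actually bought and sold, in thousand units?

Equilibrium: 96 - 6P = 7P - 8, so 104 = 13P and P* = 8, Q* = 48.
Because the ceiling (2) lies below the market-clearing price, it is binding.
At P = 2: Qd = 96 - 6·2 = 84 and Qs = 7·2 - 8 = 6.
The quantity actually transacted is the short side, supply: 6.

6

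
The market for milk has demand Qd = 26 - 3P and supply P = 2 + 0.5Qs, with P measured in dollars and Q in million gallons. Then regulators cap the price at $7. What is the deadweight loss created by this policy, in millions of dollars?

0

Rearranging supply gives Qs = 2P - 4. In a free market, 26 - 3P = 2P - 4 gives the equilibrium P* = 6, Q* = 8.
The ceiling of 7 is above the equilibrium price 6, so it is not binding; the market clears at P* = 6, Q* = 8.
Since the control does not bind, no trades are prevented and deadweight loss is zero.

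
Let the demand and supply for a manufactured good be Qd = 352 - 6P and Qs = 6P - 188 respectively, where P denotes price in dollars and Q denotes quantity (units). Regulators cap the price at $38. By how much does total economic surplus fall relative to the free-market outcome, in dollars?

294

Equilibrium: 352 - 6P = 6P - 188, so 540 = 12P and P* = 45, Q* = 82.
The ceiling of 38 is below the equilibrium price 45, so it binds.
At P = 38: Qd = 352 - 6·38 = 124 and Qs = 6·38 - 188 = 40.
Quantity traded falls to 40. At Q = 40 the demand price is (352 - 40)/6 = 52 and the supply price is (188 + 40)/6 = 38.
Deadweight loss = ½ · (52 - 38) · (82 - 40) = ½ · 14 · 42 = 294.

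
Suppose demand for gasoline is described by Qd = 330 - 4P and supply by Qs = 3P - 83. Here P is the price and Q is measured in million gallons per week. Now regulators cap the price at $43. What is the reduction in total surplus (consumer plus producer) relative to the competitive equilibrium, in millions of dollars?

672

Equilibrium: 330 - 4P = 3P - 83, so 413 = 7P and P* = 59, Q* = 94.
The ceiling of 43 is below the equilibrium price 59, so it binds.
At P = 43: Qd = 330 - 4·43 = 158 and Qs = 3·43 - 83 = 46.
Quantity traded falls to 46. At Q = 46 the demand price is (330 - 46)/4 = 71 and the supply price is (83 + 46)/3 = 43.
Deadweight loss = ½ · (71 - 43) · (94 - 46) = ½ · 28 · 48 = 672.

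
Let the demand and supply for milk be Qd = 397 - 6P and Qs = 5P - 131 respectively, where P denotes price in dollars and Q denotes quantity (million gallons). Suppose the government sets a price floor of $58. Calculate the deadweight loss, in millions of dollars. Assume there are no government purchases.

660

In a free market, 397 - 6P = 5P - 131 gives the equilibrium P* = 48, Q* = 109.
Because the floor (58) lies above the market-clearing price, it is binding.
At P = 58: Qd = 397 - 6·58 = 49 and Qs = 5·58 - 131 = 159.
Quantity traded falls to 49. At Q = 49 the demand price is (397 - 49)/6 = 58 and the supply price is (131 + 49)/5 = 36.
Deadweight loss = ½ · (58 - 36) · (109 - 49) = ½ · 22 · 60 = 660.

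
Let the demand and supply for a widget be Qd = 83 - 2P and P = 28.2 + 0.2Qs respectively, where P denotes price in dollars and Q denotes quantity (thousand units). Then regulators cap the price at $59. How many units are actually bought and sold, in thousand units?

19

Rearranging supply gives Qs = 5P - 141. Without the control the market clears where 83 - 2P = 5P - 141, i.e. P* = 32 and Q* = 19.
The ceiling of 59 is above the equilibrium price 32, so it is not binding; the market clears at P* = 32, Q* = 19.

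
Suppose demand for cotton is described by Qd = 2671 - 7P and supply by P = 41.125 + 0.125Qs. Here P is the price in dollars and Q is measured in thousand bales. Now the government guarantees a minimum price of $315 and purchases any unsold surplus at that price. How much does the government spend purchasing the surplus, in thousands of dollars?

543375

Rearranging supply gives Qs = 8P - 329. In a free market, 2671 - 7P = 8P - 329 gives the equilibrium P* = 200, Q* = 1271.
Since 315 > 200, the floor is binding.
At P = 315: Qd = 2671 - 7·315 = 466 and Qs = 8·315 - 329 = 2191.
Surplus = Qs - Qd = 1725.
Government expenditure = surplus × support price = 1725 × 315 = 543375.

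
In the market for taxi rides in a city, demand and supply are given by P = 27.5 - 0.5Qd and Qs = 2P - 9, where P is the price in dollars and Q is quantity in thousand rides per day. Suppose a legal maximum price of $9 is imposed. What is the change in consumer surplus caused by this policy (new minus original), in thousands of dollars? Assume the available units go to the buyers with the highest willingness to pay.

Rearranging demand gives Qd = 55 - 2P. Setting quantity demanded equal to quantity supplied, 55 - 2P = 2P - 9, gives P* = 16 and Q* = 23.
Because the ceiling (9) lies below the market-clearing price, it is binding.
At P = 9: Qd = 55 - 2·9 = 37 and Qs = 2·9 - 9 = 9.
Consumer surplus without the control is ½ · (27.5 - 16) · 23 = 132.25.
With the ceiling, 9 units are sold at 9 (assume they go to the highest-value buyers). The demand price at Q = 9 is 23, so CS = ½ · [(27.5 - 9) + (23 - 9)] · 9 = 146.25.
Change in consumer surplus = 146.25 - 132.25 = 14.

14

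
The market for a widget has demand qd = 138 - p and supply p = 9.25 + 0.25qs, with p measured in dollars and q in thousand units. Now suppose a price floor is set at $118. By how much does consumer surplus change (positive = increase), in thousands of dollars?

-5104.5

Rearranging supply gives qs = 4p - 37. Setting quantity demanded equal to quantity supplied, 138 - p = 4p - 37, gives p* = 35 and q* = 103.
The floor of 118 is above the equilibrium price 35, so it binds.
At p = 118: qd = 138 - 118 = 20 and qs = 4·118 - 37 = 435.
Consumer surplus without the control is ½ · (138 - 35) · 103 = 5304.5.
With the floor, consumers buy 20 units at 118, so CS = ½ · (138 - 118) · 20 = 200.
Change in consumer surplus = 200 - 5304.5 = -5104.5.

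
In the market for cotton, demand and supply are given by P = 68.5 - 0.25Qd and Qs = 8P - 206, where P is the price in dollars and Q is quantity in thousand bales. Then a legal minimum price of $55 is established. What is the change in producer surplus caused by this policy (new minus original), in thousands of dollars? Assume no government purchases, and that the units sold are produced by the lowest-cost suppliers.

585

Rearranging demand gives Qd = 274 - 4P. Without the control the market clears where 274 - 4P = 8P - 206, i.e. P* = 40 and Q* = 114.
Since 55 > 40, the floor is binding.
At P = 55: Qd = 274 - 4·55 = 54 and Qs = 8·55 - 206 = 234.
Producer surplus without the control is ½ · (40 - 25.75) · 114 = 812.25.
With the floor, 54 units are sold at 55. The supply price at Q = 54 is 32.5, so PS = ½ · [(55 - 25.75) + (55 - 32.5)] · 54 = 1397.25.
Change in producer surplus = 1397.25 - 812.25 = 585.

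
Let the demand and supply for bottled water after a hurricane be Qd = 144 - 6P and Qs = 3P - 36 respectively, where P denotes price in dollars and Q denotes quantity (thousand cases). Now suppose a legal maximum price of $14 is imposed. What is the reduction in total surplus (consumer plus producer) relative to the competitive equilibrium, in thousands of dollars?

Equilibrium: 144 - 6P = 3P - 36, so 180 = 9P and P* = 20, Q* = 24.
The ceiling of 14 is below the equilibrium price 20, so it binds.
At P = 14: Qd = 144 - 6·14 = 60 and Qs = 3·14 - 36 = 6.
Quantity traded falls to 6. At Q = 6 the demand price is (144 - 6)/6 = 23 and the supply price is (36 + 6)/3 = 14.
Deadweight loss = ½ · (23 - 14) · (24 - 6) = ½ · 9 · 18 = 81.

81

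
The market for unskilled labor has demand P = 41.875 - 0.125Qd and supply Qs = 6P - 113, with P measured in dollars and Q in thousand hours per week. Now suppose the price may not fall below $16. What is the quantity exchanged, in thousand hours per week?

Rearranging demand gives Qd = 335 - 8P. Equilibrium: 335 - 8P = 6P - 113, so 448 = 14P and P* = 32, Q* = 79.
Since 16 is below P* = 32, the floor does not bind and the free-market outcome prevails.

79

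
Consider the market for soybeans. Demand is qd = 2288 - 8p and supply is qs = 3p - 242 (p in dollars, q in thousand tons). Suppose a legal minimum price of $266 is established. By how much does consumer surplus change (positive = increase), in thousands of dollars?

In a free market, 2288 - 8p = 3p - 242 gives the equilibrium p* = 230, q* = 448.
Since 266 > 230, the floor is binding.
At p = 266: qd = 2288 - 8·266 = 160 and qs = 3·266 - 242 = 556.
Consumer surplus without the control is ½ · (286 - 230) · 448 = 12544.
With the floor, consumers buy 160 units at 266, so CS = ½ · (286 - 266) · 160 = 1600.
Change in consumer surplus = 1600 - 12544 = -10944.

-10944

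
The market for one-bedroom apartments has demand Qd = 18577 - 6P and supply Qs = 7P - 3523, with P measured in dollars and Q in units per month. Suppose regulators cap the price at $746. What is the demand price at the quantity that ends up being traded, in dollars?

2813

Equilibrium: 18577 - 6P = 7P - 3523, so 22100 = 13P and P* = 1700, Q* = 8377.
Because the ceiling (746) lies below the market-clearing price, it is binding.
At P = 746: Qd = 18577 - 6·746 = 14101 and Qs = 7·746 - 3523 = 1699.
Only 1699 units reach the market. On the demand curve, the marginal buyer's willingness to pay at Q = 1699 is (18577 - 1699)/6 = 2813.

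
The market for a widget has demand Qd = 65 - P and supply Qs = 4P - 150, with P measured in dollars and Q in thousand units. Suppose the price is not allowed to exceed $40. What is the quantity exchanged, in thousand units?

In a free market, 65 - P = 4P - 150 gives the equilibrium P* = 43, Q* = 22.
The ceiling of 40 is below the equilibrium price 43, so it binds.
At P = 40: Qd = 65 - 40 = 25 and Qs = 4·40 - 150 = 10.
The quantity actually transacted is the short side, supply: 10.

10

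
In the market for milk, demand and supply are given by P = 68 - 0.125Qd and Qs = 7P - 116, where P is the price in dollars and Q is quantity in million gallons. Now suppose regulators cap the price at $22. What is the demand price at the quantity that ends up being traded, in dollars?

63.25

Rearranging demand gives Qd = 544 - 8P. Without the control the market clears where 544 - 8P = 7P - 116, i.e. P* = 44 and Q* = 192.
The ceiling of 22 is below the equilibrium price 44, so it binds.
At P = 22: Qd = 544 - 8·22 = 368 and Qs = 7·22 - 116 = 38.
Only 38 units reach the market. On the demand curve, the marginal buyer's willingness to pay at Q = 38 is (544 - 38)/8 = 63.25.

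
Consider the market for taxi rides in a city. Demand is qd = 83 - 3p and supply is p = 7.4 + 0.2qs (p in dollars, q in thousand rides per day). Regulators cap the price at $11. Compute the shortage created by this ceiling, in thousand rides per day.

32

Rearranging supply gives qs = 5p - 37. Without the control the market clears where 83 - 3p = 5p - 37, i.e. p* = 15 and q* = 38.
Because the ceiling (11) lies below the market-clearing price, it is binding.
At p = 11: qd = 83 - 3·11 = 50 and qs = 5·11 - 37 = 18.
Shortage = qd - qs = 50 - 18 = 32.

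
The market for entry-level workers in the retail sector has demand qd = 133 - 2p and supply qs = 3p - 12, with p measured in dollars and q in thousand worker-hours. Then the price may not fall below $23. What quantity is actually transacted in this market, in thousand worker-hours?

75

In a free market, 133 - 2p = 3p - 12 gives the equilibrium p* = 29, q* = 75.
The floor of 23 is below the equilibrium price 29, so it is not binding; the market clears at p* = 29, q* = 75.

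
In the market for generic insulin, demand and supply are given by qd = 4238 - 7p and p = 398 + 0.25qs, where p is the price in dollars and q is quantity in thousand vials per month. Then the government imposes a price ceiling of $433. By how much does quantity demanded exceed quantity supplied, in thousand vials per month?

1067

Rearranging supply gives qs = 4p - 1592. Equilibrium: 4238 - 7p = 4p - 1592, so 5830 = 11p and p* = 530, q* = 528.
The ceiling of 433 is below the equilibrium price 530, so it binds.
At p = 433: qd = 4238 - 7·433 = 1207 and qs = 4·433 - 1592 = 140.
Shortage = qd - qs = 1207 - 140 = 1067.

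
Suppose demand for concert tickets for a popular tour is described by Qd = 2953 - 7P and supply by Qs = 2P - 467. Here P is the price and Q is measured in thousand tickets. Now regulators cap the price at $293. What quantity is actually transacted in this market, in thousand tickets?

119

Setting quantity demanded equal to quantity supplied, 2953 - 7P = 2P - 467, gives P* = 380 and Q* = 293.
The ceiling of 293 is below the equilibrium price 380, so it binds.
At P = 293: Qd = 2953 - 7·293 = 902 and Qs = 2·293 - 467 = 119.
The quantity actually transacted is the short side, supply: 119.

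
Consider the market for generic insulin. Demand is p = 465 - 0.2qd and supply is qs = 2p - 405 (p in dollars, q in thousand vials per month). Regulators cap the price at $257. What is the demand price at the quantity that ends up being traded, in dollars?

Rearranging demand gives qd = 2325 - 5p. In a free market, 2325 - 5p = 2p - 405 gives the equilibrium p* = 390, q* = 375.
Because the ceiling (257) lies below the market-clearing price, it is binding.
At p = 257: qd = 2325 - 5·257 = 1040 and qs = 2·257 - 405 = 109.
Only 109 units reach the market. On the demand curve, the marginal buyer's willingness to pay at q = 109 is (2325 - 109)/5 = 443.2.

443.2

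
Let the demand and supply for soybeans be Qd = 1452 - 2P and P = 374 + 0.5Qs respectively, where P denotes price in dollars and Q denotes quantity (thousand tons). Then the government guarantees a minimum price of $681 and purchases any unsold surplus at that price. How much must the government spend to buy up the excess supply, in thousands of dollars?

356844

Rearranging supply gives Qs = 2P - 748. Without the control the market clears where 1452 - 2P = 2P - 748, i.e. P* = 550 and Q* = 352.
The floor of 681 is above the equilibrium price 550, so it binds.
At P = 681: Qd = 1452 - 2·681 = 90 and Qs = 2·681 - 748 = 614.
Surplus = Qs - Qd = 524.
Government expenditure = surplus × support price = 524 × 681 = 356844.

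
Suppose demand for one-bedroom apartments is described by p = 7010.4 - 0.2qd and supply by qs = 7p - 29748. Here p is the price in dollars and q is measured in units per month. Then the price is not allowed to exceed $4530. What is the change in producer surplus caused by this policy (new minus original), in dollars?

-4356090

Rearranging demand gives qd = 35052 - 5p. Setting quantity demanded equal to quantity supplied, 35052 - 5p = 7p - 29748, gives p* = 5400 and q* = 8052.
The ceiling of 4530 is below the equilibrium price 5400, so it binds.
At p = 4530: qd = 35052 - 5·4530 = 12402 and qs = 7·4530 - 29748 = 1962.
Producer surplus without the control is ½ · (5400 - 29748/7) · 8052 = 32417352/7.
With the ceiling, producers sell 1962 units at 4530, so PS = ½ · (4530 - 29748/7) · 1962 = 1924722/7.
Change in producer surplus = 1924722/7 - 32417352/7 = -4356090.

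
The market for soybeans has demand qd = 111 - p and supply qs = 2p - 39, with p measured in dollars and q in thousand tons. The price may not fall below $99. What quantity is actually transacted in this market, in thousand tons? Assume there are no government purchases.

Without the control the market clears where 111 - p = 2p - 39, i.e. p* = 50 and q* = 61.
Because the floor (99) lies above the market-clearing price, it is binding.
At p = 99: qd = 111 - 99 = 12 and qs = 2·99 - 39 = 159.
The quantity actually transacted is the short side, demand: 12.

12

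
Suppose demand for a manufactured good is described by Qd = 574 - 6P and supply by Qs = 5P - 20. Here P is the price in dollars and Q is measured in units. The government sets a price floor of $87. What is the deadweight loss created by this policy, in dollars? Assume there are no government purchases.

7187.4

In a free market, 574 - 6P = 5P - 20 gives the equilibrium P* = 54, Q* = 250.
The floor of 87 is above the equilibrium price 54, so it binds.
At P = 87: Qd = 574 - 6·87 = 52 and Qs = 5·87 - 20 = 415.
Quantity traded falls to 52. At Q = 52 the demand price is (574 - 52)/6 = 87 and the supply price is (20 + 52)/5 = 14.4.
Deadweight loss = ½ · (87 - 14.4) · (250 - 52) = ½ · 72.6 · 198 = 7187.4.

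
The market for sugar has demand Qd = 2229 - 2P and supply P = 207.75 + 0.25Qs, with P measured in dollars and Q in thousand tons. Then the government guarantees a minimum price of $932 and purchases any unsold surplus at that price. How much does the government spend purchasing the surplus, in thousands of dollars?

2359824

Rearranging supply gives Qs = 4P - 831. Setting quantity demanded equal to quantity supplied, 2229 - 2P = 4P - 831, gives P* = 510 and Q* = 1209.
The floor of 932 is above the equilibrium price 510, so it binds.
At P = 932: Qd = 2229 - 2·932 = 365 and Qs = 4·932 - 831 = 2897.
Surplus = Qs - Qd = 2532.
Government expenditure = surplus × support price = 2532 × 932 = 2359824.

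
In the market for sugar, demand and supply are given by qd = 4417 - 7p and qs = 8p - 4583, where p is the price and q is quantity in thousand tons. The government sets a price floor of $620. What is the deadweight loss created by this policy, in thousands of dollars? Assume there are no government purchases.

Without the control the market clears where 4417 - 7p = 8p - 4583, i.e. p* = 600 and q* = 217.
Because the floor (620) lies above the market-clearing price, it is binding.
At p = 620: qd = 4417 - 7·620 = 77 and qs = 8·620 - 4583 = 377.
Quantity traded falls to 77. At q = 77 the demand price is (4417 - 77)/7 = 620 and the supply price is (4583 + 77)/8 = 582.5.
Deadweight loss = ½ · (620 - 582.5) · (217 - 77) = ½ · 37.5 · 140 = 2625.

2625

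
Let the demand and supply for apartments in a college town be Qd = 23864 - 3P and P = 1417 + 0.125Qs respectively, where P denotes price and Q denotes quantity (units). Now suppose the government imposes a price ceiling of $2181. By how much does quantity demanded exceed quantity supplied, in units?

11209

Rearranging supply gives Qs = 8P - 11336. In a free market, 23864 - 3P = 8P - 11336 gives the equilibrium P* = 3200, Q* = 14264.
Because the ceiling (2181) lies below the market-clearing price, it is binding.
At P = 2181: Qd = 23864 - 3·2181 = 17321 and Qs = 8·2181 - 11336 = 6112.
Shortage = Qd - Qs = 17321 - 6112 = 11209.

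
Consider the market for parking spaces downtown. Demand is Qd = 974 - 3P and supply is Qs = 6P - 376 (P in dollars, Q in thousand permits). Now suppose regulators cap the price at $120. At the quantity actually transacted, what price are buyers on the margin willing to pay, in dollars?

In a free market, 974 - 3P = 6P - 376 gives the equilibrium P* = 150, Q* = 524.
Since 120 < 150, the ceiling is binding.
At P = 120: Qd = 974 - 3·120 = 614 and Qs = 6·120 - 376 = 344.
Only 344 units reach the market. On the demand curve, the marginal buyer's willingness to pay at Q = 344 is (974 - 344)/3 = 210.

210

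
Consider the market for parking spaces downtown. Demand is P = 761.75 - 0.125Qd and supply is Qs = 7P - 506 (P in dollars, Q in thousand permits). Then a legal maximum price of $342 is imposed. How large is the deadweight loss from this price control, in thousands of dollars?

63026.25

Rearranging demand gives Qd = 6094 - 8P. Without the control the market clears where 6094 - 8P = 7P - 506, i.e. P* = 440 and Q* = 2574.
Since 342 < 440, the ceiling is binding.
At P = 342: Qd = 6094 - 8·342 = 3358 and Qs = 7·342 - 506 = 1888.
Quantity traded falls to 1888. At Q = 1888 the demand price is (6094 - 1888)/8 = 525.75 and the supply price is (506 + 1888)/7 = 342.
Deadweight loss = ½ · (525.75 - 342) · (2574 - 1888) = ½ · 183.75 · 686 = 63026.25.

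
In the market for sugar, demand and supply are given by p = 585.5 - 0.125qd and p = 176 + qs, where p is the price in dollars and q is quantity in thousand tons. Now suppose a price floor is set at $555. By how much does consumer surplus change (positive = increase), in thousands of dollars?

Rearranging demand gives qd = 4684 - 8p; rearranging supply gives qs = p - 176. Without the control the market clears where 4684 - 8p = p - 176, i.e. p* = 540 and q* = 364.
Since 555 > 540, the floor is binding.
At p = 555: qd = 4684 - 8·555 = 244 and qs = 555 - 176 = 379.
Consumer surplus without the control is ½ · (585.5 - 540) · 364 = 8281.
With the floor, consumers buy 244 units at 555, so CS = ½ · (585.5 - 555) · 244 = 3721.
Change in consumer surplus = 3721 - 8281 = -4560.

-4560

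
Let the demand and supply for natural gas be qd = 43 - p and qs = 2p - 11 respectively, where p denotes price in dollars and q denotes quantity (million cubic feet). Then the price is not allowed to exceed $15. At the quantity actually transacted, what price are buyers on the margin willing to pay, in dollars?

24

Setting quantity demanded equal to quantity supplied, 43 - p = 2p - 11, gives p* = 18 and q* = 25.
Because the ceiling (15) lies below the market-clearing price, it is binding.
At p = 15: qd = 43 - 15 = 28 and qs = 2·15 - 11 = 19.
Only 19 units reach the market. On the demand curve, the marginal buyer's willingness to pay at q = 19 is (43 - 19) = 24.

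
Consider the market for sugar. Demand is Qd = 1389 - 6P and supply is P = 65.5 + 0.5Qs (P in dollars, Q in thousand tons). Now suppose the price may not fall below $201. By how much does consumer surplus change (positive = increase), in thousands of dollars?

-2376

Rearranging supply gives Qs = 2P - 131. Setting quantity demanded equal to quantity supplied, 1389 - 6P = 2P - 131, gives P* = 190 and Q* = 249.
Because the floor (201) lies above the market-clearing price, it is binding.
At P = 201: Qd = 1389 - 6·201 = 183 and Qs = 2·201 - 131 = 271.
Consumer surplus without the control is ½ · (231.5 - 190) · 249 = 5166.75.
With the floor, consumers buy 183 units at 201, so CS = ½ · (231.5 - 201) · 183 = 2790.75.
Change in consumer surplus = 2790.75 - 5166.75 = -2376.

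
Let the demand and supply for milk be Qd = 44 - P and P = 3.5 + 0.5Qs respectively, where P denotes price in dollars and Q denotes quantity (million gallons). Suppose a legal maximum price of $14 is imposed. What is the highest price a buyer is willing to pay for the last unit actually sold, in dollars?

Rearranging supply gives Qs = 2P - 7. Without the control the market clears where 44 - P = 2P - 7, i.e. P* = 17 and Q* = 27.
Since 14 < 17, the ceiling is binding.
At P = 14: Qd = 44 - 14 = 30 and Qs = 2·14 - 7 = 21.
Only 21 units reach the market. On the demand curve, the marginal buyer's willingness to pay at Q = 21 is (44 - 21) = 23.

23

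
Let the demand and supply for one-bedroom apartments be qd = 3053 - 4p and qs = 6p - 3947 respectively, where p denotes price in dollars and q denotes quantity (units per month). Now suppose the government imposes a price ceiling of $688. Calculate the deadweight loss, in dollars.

In a free market, 3053 - 4p = 6p - 3947 gives the equilibrium p* = 700, q* = 253.
Since 688 < 700, the ceiling is binding.
At p = 688: qd = 3053 - 4·688 = 301 and qs = 6·688 - 3947 = 181.
Quantity traded falls to 181. At q = 181 the demand price is (3053 - 181)/4 = 718 and the supply price is (3947 + 181)/6 = 688.
Deadweight loss = ½ · (718 - 688) · (253 - 181) = ½ · 30 · 72 = 1080.

1080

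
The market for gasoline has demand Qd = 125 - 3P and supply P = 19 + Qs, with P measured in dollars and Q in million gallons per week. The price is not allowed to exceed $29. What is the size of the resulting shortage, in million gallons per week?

Rearranging supply gives Qs = P - 19. In a free market, 125 - 3P = P - 19 gives the equilibrium P* = 36, Q* = 17.
Since 29 < 36, the ceiling is binding.
At P = 29: Qd = 125 - 3·29 = 38 and Qs = 29 - 19 = 10.
Shortage = Qd - Qs = 38 - 10 = 28.

28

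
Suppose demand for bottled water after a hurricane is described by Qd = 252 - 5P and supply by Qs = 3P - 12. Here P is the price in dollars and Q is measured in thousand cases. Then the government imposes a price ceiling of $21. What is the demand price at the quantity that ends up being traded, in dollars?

40.2

Without the control the market clears where 252 - 5P = 3P - 12, i.e. P* = 33 and Q* = 87.
Since 21 < 33, the ceiling is binding.
At P = 21: Qd = 252 - 5·21 = 147 and Qs = 3·21 - 12 = 51.
Only 51 units reach the market. On the demand curve, the marginal buyer's willingness to pay at Q = 51 is (252 - 51)/5 = 40.2.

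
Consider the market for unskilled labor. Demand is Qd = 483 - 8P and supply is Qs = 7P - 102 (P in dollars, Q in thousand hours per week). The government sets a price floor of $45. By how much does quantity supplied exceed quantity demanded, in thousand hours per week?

90

Without the control the market clears where 483 - 8P = 7P - 102, i.e. P* = 39 and Q* = 171.
Because the floor (45) lies above the market-clearing price, it is binding.
At P = 45: Qd = 483 - 8·45 = 123 and Qs = 7·45 - 102 = 213.
Surplus = Qs - Qd = 213 - 123 = 90.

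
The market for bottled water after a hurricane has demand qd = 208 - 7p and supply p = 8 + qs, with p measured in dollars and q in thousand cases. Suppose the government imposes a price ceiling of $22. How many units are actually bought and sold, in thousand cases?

14

Rearranging supply gives qs = p - 8. Equilibrium: 208 - 7p = p - 8, so 216 = 8p and p* = 27, q* = 19.
Because the ceiling (22) lies below the market-clearing price, it is binding.
At p = 22: qd = 208 - 7·22 = 54 and qs = 22 - 8 = 14.
The quantity actually transacted is the short side, supply: 14.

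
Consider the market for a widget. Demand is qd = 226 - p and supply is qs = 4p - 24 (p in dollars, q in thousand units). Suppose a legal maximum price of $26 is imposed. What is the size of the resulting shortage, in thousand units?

120

In a free market, 226 - p = 4p - 24 gives the equilibrium p* = 50, q* = 176.
Since 26 < 50, the ceiling is binding.
At p = 26: qd = 226 - 26 = 200 and qs = 4·26 - 24 = 80.
Shortage = qd - qs = 200 - 80 = 120.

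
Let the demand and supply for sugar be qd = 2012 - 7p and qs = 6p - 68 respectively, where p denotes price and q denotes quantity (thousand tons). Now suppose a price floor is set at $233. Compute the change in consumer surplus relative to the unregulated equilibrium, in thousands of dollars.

-46464.5

Setting quantity demanded equal to quantity supplied, 2012 - 7p = 6p - 68, gives p* = 160 and q* = 892.
Because the floor (233) lies above the market-clearing price, it is binding.
At p = 233: qd = 2012 - 7·233 = 381 and qs = 6·233 - 68 = 1330.
Consumer surplus without the control is ½ · (2012/7 - 160) · 892 = 397832/7.
With the floor, consumers buy 381 units at 233, so CS = ½ · (2012/7 - 233) · 381 = 145161/14.
Change in consumer surplus = 145161/14 - 397832/7 = -46464.5.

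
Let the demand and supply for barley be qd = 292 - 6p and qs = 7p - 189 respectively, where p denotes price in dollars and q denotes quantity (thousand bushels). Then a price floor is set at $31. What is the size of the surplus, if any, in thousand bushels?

Setting quantity demanded equal to quantity supplied, 292 - 6p = 7p - 189, gives p* = 37 and q* = 70.
The floor of 31 is below the equilibrium price 37, so it is not binding; the market clears at p* = 37, q* = 70.
Since the control does not bind, there is no surplus.

0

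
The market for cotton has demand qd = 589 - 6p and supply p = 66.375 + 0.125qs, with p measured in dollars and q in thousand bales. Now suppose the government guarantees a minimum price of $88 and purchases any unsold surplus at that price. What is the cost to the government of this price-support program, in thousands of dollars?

Rearranging supply gives qs = 8p - 531. In a free market, 589 - 6p = 8p - 531 gives the equilibrium p* = 80, q* = 109.
The floor of 88 is above the equilibrium price 80, so it binds.
At p = 88: qd = 589 - 6·88 = 61 and qs = 8·88 - 531 = 173.
Surplus = qs - qd = 112.
Government expenditure = surplus × support price = 112 × 88 = 9856.

9856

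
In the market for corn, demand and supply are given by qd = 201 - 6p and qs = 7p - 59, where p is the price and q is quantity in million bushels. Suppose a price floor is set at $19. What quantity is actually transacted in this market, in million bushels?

81

Equilibrium: 201 - 6p = 7p - 59, so 260 = 13p and p* = 20, q* = 81.
Since 19 is below p* = 20, the floor does not bind and the free-market outcome prevails.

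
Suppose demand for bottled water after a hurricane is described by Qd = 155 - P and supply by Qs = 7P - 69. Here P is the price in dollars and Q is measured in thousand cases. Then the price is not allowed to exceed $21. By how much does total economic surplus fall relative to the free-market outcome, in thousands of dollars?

In a free market, 155 - P = 7P - 69 gives the equilibrium P* = 28, Q* = 127.
The ceiling of 21 is below the equilibrium price 28, so it binds.
At P = 21: Qd = 155 - 21 = 134 and Qs = 7·21 - 69 = 78.
Quantity traded falls to 78. At Q = 78 the demand price is 155 - 78 = 77 and the supply price is (69 + 78)/7 = 21.
Deadweight loss = ½ · (77 - 21) · (127 - 78) = ½ · 56 · 49 = 1372.

1372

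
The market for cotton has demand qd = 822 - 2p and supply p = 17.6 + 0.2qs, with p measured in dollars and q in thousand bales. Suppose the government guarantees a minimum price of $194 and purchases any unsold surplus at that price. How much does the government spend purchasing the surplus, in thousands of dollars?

86912

Rearranging supply gives qs = 5p - 88. Equilibrium: 822 - 2p = 5p - 88, so 910 = 7p and p* = 130, q* = 562.
Because the floor (194) lies above the market-clearing price, it is binding.
At p = 194: qd = 822 - 2·194 = 434 and qs = 5·194 - 88 = 882.
Surplus = qs - qd = 448.
Government expenditure = surplus × support price = 448 × 194 = 86912.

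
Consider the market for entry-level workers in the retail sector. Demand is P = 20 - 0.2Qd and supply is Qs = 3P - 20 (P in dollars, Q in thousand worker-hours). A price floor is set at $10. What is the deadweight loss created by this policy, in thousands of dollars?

Rearranging demand gives Qd = 100 - 5P. Without the control the market clears where 100 - 5P = 3P - 20, i.e. P* = 15 and Q* = 25.
The floor of 10 is below the equilibrium price 15, so it is not binding; the market clears at P* = 15, Q* = 25.
Since the control does not bind, no trades are prevented and deadweight loss is zero.

0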